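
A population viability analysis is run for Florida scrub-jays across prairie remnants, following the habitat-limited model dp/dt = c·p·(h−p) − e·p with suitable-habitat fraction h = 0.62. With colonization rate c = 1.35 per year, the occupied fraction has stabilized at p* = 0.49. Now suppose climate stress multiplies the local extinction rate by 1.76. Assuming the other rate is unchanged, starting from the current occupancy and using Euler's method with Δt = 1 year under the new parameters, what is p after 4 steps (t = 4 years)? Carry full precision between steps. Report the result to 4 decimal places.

Balance c(h−p*) = e gives e = 1.35×(0.62 − 0.49000) = 0.17550.
Starting from p₀ = 0.49000; update p ← p + (dp/dt)·Δt with the new parameters.
step 1: Δp = -0.06536, p = 0.42464
step 2: Δp = -0.01917, p = 0.40547
step 3: Δp = -0.00781, p = 0.39766
step 4: Δp = -0.00347, p = 0.39419

0.3942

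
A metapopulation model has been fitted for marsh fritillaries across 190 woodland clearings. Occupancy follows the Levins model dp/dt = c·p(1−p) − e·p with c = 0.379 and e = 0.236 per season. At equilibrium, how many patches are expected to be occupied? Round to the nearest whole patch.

72

p* = 1 − e/c = 1 − 0.236/0.379 = 0.3773.
Expected occupied patches = N × p* = 190 × 0.3773 = 71.69 ≈ 72.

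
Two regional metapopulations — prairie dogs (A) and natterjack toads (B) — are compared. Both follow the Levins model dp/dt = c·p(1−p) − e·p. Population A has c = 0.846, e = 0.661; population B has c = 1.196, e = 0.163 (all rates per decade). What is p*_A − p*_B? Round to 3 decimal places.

A: p*_A = 1 − 0.661/0.846 = 0.2187.
B: p*_B = 1 − 0.163/1.196 = 0.8637.
p*_A − p*_B = 0.2187 − 0.8637 = -0.6450.

-0.645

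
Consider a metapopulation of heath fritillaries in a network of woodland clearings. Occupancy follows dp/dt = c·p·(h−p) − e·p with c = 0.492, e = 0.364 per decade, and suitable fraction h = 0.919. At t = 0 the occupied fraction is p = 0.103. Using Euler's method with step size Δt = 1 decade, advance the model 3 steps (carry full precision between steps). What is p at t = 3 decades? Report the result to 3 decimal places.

Update rule: p ← p + [c·p·(h−p) − e·p]·Δt with Δt = 1.
step 1: Δp = +0.00386, p = 0.10686
step 2: Δp = +0.00380, p = 0.11066
step 3: Δp = +0.00373, p = 0.11439

0.114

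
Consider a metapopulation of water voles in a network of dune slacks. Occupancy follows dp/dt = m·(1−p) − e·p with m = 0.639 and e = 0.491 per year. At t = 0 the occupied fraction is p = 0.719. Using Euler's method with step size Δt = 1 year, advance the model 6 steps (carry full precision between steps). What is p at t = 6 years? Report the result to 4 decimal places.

0.5655

Update rule: p ← p + [m·(1−p) − e·p]·Δt with Δt = 1.
  1  |  dp/dt·Δt = -0.173470  |  p_1 = 0.545530
  2  |  dp/dt·Δt = +0.022551  |  p_2 = 0.568081
  3  |  dp/dt·Δt = -0.002932  |  p_3 = 0.565149
  4  |  dp/dt·Δt = +0.000381  |  p_4 = 0.565531
  5  |  dp/dt·Δt = -0.000050  |  p_5 = 0.565481
  6  |  dp/dt·Δt = +0.000006  |  p_6 = 0.565487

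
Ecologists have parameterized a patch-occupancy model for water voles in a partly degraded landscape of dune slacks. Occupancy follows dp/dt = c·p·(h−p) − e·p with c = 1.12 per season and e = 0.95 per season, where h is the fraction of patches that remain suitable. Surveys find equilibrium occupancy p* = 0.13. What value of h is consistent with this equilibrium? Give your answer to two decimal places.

At equilibrium c(h−p*) = e, so h = p* + e/c.
h = 0.13 + 0.95/1.12 = 0.13 + 0.8482 = 0.9782.

0.98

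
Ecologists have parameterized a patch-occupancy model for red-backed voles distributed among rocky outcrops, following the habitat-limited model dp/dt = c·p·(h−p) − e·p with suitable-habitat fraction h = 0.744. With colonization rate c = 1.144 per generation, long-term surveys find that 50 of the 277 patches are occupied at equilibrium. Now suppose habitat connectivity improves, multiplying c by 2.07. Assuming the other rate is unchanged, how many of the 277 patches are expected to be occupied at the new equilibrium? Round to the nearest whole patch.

Observed p* = 50/277 = 0.18051.
Balance c(h−p*) = e gives e = 1.144×(0.744 − 0.18051) = 0.64463.
New p* = 0.744 − e/c = 0.744 − 0.64463/2.36808 = 0.47178.
Expected occupied = 277 × 0.47178 = 130.68 ≈ 131.

131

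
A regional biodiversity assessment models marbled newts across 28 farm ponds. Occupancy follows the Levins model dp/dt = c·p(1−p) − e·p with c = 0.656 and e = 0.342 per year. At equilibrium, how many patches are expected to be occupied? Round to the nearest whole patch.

p* = 1 − e/c = 1 − 0.342/0.656 = 0.4787.
Expected occupied patches = N × p* = 28 × 0.4787 = 13.40 ≈ 13.

13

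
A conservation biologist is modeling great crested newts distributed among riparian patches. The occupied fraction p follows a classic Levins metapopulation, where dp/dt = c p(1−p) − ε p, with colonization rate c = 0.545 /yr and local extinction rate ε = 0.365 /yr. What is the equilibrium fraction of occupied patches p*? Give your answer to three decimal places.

0.330

At equilibrium, colonization balances extinction: c·p*·(1−p*) = ε·p*.
So p* = 1 − ε/c = 1 − 0.365/0.545 = 1 − 0.6697 = 0.3303.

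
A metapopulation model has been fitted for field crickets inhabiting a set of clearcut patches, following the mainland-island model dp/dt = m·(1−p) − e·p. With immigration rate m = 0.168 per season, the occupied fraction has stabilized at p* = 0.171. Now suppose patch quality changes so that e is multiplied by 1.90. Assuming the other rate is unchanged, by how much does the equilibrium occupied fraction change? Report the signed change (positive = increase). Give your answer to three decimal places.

Balance m(1−p*) = e·p* gives e = m(1−p*)/p* = 0.168×0.82900/0.17100 = 0.81446.
New p* = m/(m+e) = 0.16800/(0.16800+1.54747) = 0.09793.
Δp* = 0.09793 − 0.17100 = -0.07307.

-0.073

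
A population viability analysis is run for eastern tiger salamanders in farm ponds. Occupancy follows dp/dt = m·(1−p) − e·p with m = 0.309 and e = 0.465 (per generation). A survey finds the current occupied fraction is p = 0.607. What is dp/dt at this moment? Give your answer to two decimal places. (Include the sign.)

-0.16

Colonization term: m·(1−p) = 0.309×0.3930 = 0.12144.
Extinction term: e·p = 0.28226.
dp/dt = 0.12144 − 0.28226 = -0.16082.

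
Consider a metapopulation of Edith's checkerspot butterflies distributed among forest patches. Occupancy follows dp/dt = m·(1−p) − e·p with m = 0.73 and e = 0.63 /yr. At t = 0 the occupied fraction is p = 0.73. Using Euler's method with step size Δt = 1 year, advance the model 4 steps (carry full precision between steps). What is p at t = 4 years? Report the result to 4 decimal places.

0.5400

Update rule: p ← p + [m·(1−p) − e·p]·Δt with Δt = 1.
step 1: Δp = -0.26280, p = 0.46720
step 2: Δp = +0.09461, p = 0.56181
step 3: Δp = -0.03406, p = 0.52775
step 4: Δp = +0.01226, p = 0.54001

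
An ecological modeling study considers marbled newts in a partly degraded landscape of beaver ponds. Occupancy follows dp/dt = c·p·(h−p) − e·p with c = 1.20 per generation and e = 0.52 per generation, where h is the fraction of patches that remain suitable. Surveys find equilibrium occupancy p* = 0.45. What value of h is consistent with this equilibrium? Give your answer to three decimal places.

0.883

At equilibrium c(h−p*) = e, so h = p* + e/c.
h = 0.45 + 0.52/1.20 = 0.45 + 0.4333 = 0.8833.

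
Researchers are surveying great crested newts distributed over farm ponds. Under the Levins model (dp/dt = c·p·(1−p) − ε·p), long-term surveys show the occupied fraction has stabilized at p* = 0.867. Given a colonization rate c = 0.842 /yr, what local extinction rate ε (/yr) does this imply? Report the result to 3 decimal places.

0.112

At equilibrium c(1−p*) = ε.
ε = 0.842 × (1 − 0.867) = 0.842 × 0.1330 = 0.1120.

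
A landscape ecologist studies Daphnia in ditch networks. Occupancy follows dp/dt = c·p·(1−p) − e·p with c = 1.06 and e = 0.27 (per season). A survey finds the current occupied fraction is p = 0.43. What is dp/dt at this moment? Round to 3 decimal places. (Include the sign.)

0.144

Colonization term: c·p·(1−p) = 1.06×0.43×0.5700 = 0.25981.
Extinction term: e·p = 0.11610.
dp/dt = 0.25981 − 0.11610 = 0.14371.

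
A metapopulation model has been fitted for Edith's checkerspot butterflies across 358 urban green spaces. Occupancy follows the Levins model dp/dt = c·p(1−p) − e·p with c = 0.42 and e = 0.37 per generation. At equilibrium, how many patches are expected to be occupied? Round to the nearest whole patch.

43

p* = 1 − e/c = 1 − 0.37/0.42 = 0.1190.
Expected occupied patches = N × p* = 358 × 0.1190 = 42.62 ≈ 43.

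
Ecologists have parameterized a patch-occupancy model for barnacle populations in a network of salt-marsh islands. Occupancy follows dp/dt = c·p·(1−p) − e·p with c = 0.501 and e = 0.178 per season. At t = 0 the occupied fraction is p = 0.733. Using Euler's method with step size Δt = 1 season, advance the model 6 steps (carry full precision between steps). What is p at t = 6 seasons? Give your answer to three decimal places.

0.652

Update rule: p ← p + [c·p·(1−p) − e·p]·Δt with Δt = 1.
t = 1: p = 0.73300 + (-0.03242) = 0.70058
t = 2: p = 0.70058 + (-0.01961) = 0.68097
t = 3: p = 0.68097 + (-0.01237) = 0.66860
t = 4: p = 0.66860 + (-0.00800) = 0.66060
t = 5: p = 0.66060 + (-0.00526) = 0.65534
t = 6: p = 0.65534 + (-0.00349) = 0.65185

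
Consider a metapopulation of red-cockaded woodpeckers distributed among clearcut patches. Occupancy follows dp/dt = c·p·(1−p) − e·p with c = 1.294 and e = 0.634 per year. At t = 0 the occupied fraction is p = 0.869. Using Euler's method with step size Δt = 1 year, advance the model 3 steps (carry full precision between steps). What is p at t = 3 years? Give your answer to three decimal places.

0.504

Update rule: p ← p + [c·p·(1−p) − e·p]·Δt with Δt = 1.
step 1: Δp = -0.40364, p = 0.46536
step 2: Δp = +0.02691, p = 0.49227
step 3: Δp = +0.01132, p = 0.50359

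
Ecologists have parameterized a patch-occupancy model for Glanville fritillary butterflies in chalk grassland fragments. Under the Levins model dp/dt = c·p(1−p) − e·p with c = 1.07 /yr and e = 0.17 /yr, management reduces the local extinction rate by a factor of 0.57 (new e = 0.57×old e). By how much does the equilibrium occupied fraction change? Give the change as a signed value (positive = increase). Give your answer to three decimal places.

Before: p* = 1 − 0.17/1.07 = 0.8411.
After the change, c = 1.07, e = 0.0969, so p* = 1 − 0.0969/1.07 = 0.9094.
Δp* = 0.9094 − 0.8411 = +0.0683.

0.068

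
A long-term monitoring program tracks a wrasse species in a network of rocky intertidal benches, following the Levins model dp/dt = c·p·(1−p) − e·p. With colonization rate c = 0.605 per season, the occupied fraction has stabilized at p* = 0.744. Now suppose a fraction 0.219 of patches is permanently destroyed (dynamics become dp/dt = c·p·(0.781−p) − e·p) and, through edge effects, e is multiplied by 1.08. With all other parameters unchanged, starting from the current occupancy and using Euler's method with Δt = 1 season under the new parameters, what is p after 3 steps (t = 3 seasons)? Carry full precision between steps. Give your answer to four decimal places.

Balance c(1−p*) = e gives e = 0.605×(1 − 0.74400) = 0.15488.
Starting from p₀ = 0.74400; update p ← p + (dp/dt)·Δt with the new parameters.
p: 0.74400 → 0.63621  (Δp = -0.10779)
p: 0.63621 → 0.58552  (Δp = -0.05069)
p: 0.58552 → 0.55683  (Δp = -0.02869)

0.5568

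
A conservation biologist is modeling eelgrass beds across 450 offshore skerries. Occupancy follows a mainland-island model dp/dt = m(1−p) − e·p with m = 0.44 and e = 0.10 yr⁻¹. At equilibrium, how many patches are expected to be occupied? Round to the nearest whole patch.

367

p* = m/(m+e) = 0.44/0.5400 = 0.8148.
Expected occupied patches = N × p* = 450 × 0.8148 = 366.67 ≈ 367.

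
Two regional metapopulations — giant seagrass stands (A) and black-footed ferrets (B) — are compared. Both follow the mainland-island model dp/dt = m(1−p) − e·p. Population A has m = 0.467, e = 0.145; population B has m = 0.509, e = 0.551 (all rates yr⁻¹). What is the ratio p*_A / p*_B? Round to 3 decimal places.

1.589

A: p*_A = m/(m+e) = 0.467/0.6120 = 0.7631.
B: p*_B = 0.509/1.0600 = 0.4802.
p*_A / p*_B = 0.7631/0.4802 = 1.5891.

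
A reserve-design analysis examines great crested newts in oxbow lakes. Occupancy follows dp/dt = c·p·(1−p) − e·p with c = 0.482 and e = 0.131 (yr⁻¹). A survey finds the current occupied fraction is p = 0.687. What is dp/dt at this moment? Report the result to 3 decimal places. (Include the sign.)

0.014

Colonization term: c·p·(1−p) = 0.482×0.687×0.3130 = 0.10364.
Extinction term: e·p = 0.09000.
dp/dt = 0.10364 − 0.09000 = 0.01365.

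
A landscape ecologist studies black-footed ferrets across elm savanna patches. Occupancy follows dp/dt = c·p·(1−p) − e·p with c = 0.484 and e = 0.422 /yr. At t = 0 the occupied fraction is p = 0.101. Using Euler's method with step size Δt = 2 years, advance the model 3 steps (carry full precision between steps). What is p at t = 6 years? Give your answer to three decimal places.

Update rule: p ← p + [c·p·(1−p) − e·p]·Δt with Δt = 2.
p: 0.10100 → 0.10365  (Δp = +0.00265)
p: 0.10365 → 0.10610  (Δp = +0.00245)
p: 0.10610 → 0.10836  (Δp = +0.00226)

0.108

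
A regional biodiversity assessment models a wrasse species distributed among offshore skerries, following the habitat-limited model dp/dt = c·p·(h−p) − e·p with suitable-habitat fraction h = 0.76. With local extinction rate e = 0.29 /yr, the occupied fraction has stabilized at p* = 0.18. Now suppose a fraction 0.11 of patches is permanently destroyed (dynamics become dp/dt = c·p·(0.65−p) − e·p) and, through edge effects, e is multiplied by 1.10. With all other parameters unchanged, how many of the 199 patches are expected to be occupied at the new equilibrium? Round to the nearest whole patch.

2

Balance c(h−p*) = e gives c = e/(0.76 − 0.18000) = 0.29/0.58000 = 0.50000.
New p* = 0.65 − e/c = 0.65 − 0.31900/0.50000 = 0.01200.
Expected occupied = 199 × 0.01200 = 2.39 ≈ 2.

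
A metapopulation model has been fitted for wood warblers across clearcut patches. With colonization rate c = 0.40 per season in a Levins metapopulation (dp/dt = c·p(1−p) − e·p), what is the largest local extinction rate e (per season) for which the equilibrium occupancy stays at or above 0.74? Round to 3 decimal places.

0.104

1 − e/c ≥ 0.74 ⇒ e ≤ c(1 − 0.74) = 0.40 × 0.2600.
e_max = 0.1040.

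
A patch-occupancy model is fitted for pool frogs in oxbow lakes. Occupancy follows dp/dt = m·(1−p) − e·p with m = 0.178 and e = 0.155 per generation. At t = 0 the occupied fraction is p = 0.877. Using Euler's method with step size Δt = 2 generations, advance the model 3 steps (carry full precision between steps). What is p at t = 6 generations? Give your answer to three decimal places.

Update rule: p ← p + [m·(1−p) − e·p]·Δt with Δt = 2.
t = 2: p = 0.87700 + (-0.22808) = 0.64892
t = 4: p = 0.64892 + (-0.07618) = 0.57274
t = 6: p = 0.57274 + (-0.02544) = 0.54729

0.547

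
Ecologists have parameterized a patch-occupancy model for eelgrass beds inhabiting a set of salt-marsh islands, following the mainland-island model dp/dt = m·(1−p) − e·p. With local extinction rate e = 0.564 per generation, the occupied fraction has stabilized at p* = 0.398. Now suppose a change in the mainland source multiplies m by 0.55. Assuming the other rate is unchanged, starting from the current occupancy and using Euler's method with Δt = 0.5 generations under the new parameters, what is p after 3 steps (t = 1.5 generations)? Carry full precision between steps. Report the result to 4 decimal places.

0.2973

Balance m(1−p*) = e·p* gives m = e·p*/(1−p*) = 0.564×0.39800/0.60200 = 0.37288.
Starting from p₀ = 0.39800; update p ← p + (dp/dt)·Δt with the new parameters.
  1  |  dp/dt·Δt = -0.050506  |  p_1 = 0.347494
  2  |  dp/dt·Δt = -0.031084  |  p_2 = 0.316409
  3  |  dp/dt·Δt = -0.019131  |  p_3 = 0.297278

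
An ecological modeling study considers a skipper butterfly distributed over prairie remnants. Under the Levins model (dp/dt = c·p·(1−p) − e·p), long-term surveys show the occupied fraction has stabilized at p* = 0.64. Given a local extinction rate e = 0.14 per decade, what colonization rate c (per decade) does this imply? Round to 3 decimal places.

0.389

At equilibrium c(1−p*) = e, so c = e/(1−p*).
c = 0.14/(1 − 0.64) = 0.14/0.3600 = 0.3889.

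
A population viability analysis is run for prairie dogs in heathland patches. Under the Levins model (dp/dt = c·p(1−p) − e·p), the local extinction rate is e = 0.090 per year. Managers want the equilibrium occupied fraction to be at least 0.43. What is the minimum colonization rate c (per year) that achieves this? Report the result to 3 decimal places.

0.158

p* = 1 − e/c ≥ 0.43 requires e/c ≤ 0.5700, i.e. c ≥ e/0.5700.
c_min = 0.090/0.5700 = 0.1579.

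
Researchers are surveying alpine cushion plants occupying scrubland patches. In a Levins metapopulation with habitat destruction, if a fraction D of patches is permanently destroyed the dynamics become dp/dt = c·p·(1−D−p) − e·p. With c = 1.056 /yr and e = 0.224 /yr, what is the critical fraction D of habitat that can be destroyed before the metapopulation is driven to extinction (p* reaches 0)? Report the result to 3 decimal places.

0.788

The nontrivial equilibrium is p* = (1−D) − e/c; extinction occurs when this hits zero.
So D_crit = 1 − e/c = 1 − 0.224/1.056 = 1 − 0.2121 = 0.7879.
This equals the undisturbed p*, a classic result of Lande's extension.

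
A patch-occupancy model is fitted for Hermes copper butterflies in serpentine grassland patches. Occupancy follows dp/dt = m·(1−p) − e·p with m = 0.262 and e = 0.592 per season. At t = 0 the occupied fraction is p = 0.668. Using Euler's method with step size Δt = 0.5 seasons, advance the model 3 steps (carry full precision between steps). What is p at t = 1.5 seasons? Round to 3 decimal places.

0.375

Update rule: p ← p + [m·(1−p) − e·p]·Δt with Δt = 0.5.
p: 0.66800 → 0.51376  (Δp = -0.15424)
p: 0.51376 → 0.42539  (Δp = -0.08838)
p: 0.42539 → 0.37475  (Δp = -0.05064)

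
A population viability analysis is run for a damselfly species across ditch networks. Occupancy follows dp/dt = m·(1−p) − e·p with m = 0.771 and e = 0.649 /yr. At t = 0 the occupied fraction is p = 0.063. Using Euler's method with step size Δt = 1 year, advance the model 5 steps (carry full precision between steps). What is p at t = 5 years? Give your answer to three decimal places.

0.549

Update rule: p ← p + [m·(1−p) − e·p]·Δt with Δt = 1.
  1  |  dp/dt·Δt = +0.681540  |  p_1 = 0.744540
  2  |  dp/dt·Δt = -0.286247  |  p_2 = 0.458293
  3  |  dp/dt·Δt = +0.120224  |  p_3 = 0.578517
  4  |  dp/dt·Δt = -0.050494  |  p_4 = 0.528023
  5  |  dp/dt·Δt = +0.021207  |  p_5 = 0.549230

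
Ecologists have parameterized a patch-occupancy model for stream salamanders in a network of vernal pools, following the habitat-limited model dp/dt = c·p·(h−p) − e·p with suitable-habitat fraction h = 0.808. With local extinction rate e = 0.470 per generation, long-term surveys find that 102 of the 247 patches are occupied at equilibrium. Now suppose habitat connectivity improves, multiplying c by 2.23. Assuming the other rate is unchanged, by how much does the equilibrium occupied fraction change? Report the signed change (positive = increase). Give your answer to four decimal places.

0.2179

Observed p* = 102/247 = 0.41296.
Balance c(h−p*) = e gives c = e/(0.808 − 0.41296) = 0.470/0.39504 = 1.18975.
New p* = 0.808 − e/c = 0.808 − 0.47000/2.65314 = 0.63085.
Δp* = 0.63085 − 0.41296 = +0.21789.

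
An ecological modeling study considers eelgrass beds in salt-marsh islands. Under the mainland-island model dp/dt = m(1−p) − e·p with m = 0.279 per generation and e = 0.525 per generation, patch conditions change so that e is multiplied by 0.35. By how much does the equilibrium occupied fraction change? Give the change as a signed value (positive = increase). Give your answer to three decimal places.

0.256

Before: p* = 0.279/(0.279+0.525) = 0.3470.
After: m = 0.279, e = 0.18375; p* = 0.279/0.4627 = 0.6029.
Δp* = 0.6029 − 0.3470 = +0.2559.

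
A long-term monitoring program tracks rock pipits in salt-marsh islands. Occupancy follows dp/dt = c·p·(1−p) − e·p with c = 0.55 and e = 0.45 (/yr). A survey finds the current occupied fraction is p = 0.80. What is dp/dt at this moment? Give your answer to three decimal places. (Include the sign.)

Colonization term: c·p·(1−p) = 0.55×0.80×0.2000 = 0.08800.
Extinction term: e·p = 0.36000.
dp/dt = 0.08800 − 0.36000 = -0.27200.

-0.272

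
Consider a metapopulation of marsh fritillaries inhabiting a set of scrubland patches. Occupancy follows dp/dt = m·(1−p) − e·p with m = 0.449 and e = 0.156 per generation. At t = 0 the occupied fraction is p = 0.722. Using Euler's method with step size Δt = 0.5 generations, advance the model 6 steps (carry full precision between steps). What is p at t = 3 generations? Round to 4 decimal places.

0.7398

Update rule: p ← p + [m·(1−p) − e·p]·Δt with Δt = 0.5.
step 1: Δp = +0.00610, p = 0.72809
step 2: Δp = +0.00425, p = 0.73235
step 3: Δp = +0.00297, p = 0.73531
step 4: Δp = +0.00207, p = 0.73738
step 5: Δp = +0.00144, p = 0.73882
step 6: Δp = +0.00101, p = 0.73983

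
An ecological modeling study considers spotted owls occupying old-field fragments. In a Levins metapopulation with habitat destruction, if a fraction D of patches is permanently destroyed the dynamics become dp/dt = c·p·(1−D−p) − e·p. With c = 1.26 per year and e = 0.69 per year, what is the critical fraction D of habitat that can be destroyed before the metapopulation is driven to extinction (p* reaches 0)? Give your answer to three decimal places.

The nontrivial equilibrium is p* = (1−D) − e/c; extinction occurs when this hits zero.
So D_crit = 1 − e/c = 1 − 0.69/1.26 = 1 − 0.5476 = 0.4524.
Note this equals the original equilibrium occupancy — the Levins extinction-debt result.

0.452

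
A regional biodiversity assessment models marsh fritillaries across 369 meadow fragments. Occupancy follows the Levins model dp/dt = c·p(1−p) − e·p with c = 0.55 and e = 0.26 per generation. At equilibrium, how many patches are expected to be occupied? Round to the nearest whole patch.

195

p* = 1 − e/c = 1 − 0.26/0.55 = 0.5273.
Expected occupied patches = N × p* = 369 × 0.5273 = 194.56 ≈ 195.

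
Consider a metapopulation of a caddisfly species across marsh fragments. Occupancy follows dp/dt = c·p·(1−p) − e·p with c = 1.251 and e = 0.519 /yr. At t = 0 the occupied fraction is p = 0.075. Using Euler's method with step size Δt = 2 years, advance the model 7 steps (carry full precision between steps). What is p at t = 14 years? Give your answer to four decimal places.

0.5839

Update rule: p ← p + [c·p·(1−p) − e·p]·Δt with Δt = 2.
t = 2: p = 0.07500 + (+0.09573) = 0.17073
t = 4: p = 0.17073 + (+0.17702) = 0.34774
t = 6: p = 0.34774 + (+0.20654) = 0.55428
t = 8: p = 0.55428 + (+0.04278) = 0.59706
t = 10: p = 0.59706 + (-0.01783) = 0.57924
t = 12: p = 0.57924 + (+0.00854) = 0.58778
t = 14: p = 0.58778 + (-0.00389) = 0.58389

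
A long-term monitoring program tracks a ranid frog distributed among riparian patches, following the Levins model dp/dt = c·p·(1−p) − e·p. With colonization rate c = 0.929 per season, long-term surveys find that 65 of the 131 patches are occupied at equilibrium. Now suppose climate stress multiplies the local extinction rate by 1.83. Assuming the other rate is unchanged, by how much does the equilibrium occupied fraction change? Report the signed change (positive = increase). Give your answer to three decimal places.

Observed p* = 65/131 = 0.49618.
Balance c(1−p*) = e gives e = 0.929×(1 − 0.49618) = 0.46805.
New p* = 1 − e/c = 1 − 0.85653/0.92900 = 0.07801.
Δp* = 0.07801 − 0.49618 = -0.41817.

-0.418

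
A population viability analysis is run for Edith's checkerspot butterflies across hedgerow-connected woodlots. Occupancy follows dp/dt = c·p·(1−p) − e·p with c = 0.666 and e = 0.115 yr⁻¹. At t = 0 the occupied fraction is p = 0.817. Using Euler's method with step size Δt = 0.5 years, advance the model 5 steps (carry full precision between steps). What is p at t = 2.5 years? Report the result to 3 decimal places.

Update rule: p ← p + [c·p·(1−p) − e·p]·Δt with Δt = 0.5.
step 1: Δp = +0.00281, p = 0.81981
step 2: Δp = +0.00205, p = 0.82186
step 3: Δp = +0.00150, p = 0.82336
step 4: Δp = +0.00109, p = 0.82445
step 5: Δp = +0.00079, p = 0.82524

0.825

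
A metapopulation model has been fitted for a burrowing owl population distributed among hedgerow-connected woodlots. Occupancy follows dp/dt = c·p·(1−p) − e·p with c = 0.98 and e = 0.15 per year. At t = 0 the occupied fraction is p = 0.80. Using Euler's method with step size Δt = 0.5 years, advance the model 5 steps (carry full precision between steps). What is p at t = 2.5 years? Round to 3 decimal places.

0.843

Update rule: p ← p + [c·p·(1−p) − e·p]·Δt with Δt = 0.5.
step 1: Δp = +0.01840, p = 0.81840
step 2: Δp = +0.01144, p = 0.82984
step 3: Δp = +0.00695, p = 0.83680
step 4: Δp = +0.00416, p = 0.84095
step 5: Δp = +0.00247, p = 0.84342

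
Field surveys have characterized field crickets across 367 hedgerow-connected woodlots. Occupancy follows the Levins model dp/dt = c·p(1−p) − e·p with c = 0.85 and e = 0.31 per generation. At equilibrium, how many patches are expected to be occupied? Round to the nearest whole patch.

p* = 1 − e/c = 1 − 0.31/0.85 = 0.6353.
Expected occupied patches = N × p* = 367 × 0.6353 = 233.15 ≈ 233.

233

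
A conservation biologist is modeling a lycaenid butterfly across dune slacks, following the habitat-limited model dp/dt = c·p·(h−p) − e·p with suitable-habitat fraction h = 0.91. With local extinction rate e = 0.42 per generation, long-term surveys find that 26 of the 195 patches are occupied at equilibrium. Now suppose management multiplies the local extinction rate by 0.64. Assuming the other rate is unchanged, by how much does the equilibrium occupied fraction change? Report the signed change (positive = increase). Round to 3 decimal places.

Observed p* = 26/195 = 0.13333.
Balance c(h−p*) = e gives c = e/(0.91 − 0.13333) = 0.42/0.77667 = 0.54077.
New p* = 0.91 − e/c = 0.91 − 0.26880/0.54077 = 0.41293.
Δp* = 0.41293 − 0.13333 = +0.27960.

0.280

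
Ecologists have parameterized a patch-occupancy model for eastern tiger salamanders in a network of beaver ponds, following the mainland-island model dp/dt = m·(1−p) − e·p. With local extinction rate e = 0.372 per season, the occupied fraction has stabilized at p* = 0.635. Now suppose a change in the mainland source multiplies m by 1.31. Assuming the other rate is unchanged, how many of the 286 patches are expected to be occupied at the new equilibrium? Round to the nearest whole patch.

Balance m(1−p*) = e·p* gives m = e·p*/(1−p*) = 0.372×0.63500/0.36500 = 0.64718.
New p* = m/(m+e) = 0.84781/(0.84781+0.37200) = 0.69503.
Expected occupied = 286 × 0.69503 = 198.78 ≈ 199.

199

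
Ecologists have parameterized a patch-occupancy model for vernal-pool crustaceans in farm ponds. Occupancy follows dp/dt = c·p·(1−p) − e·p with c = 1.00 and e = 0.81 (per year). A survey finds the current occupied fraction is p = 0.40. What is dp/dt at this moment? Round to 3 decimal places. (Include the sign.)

-0.084

Colonization term: c·p·(1−p) = 1.00×0.40×0.6000 = 0.24000.
Extinction term: e·p = 0.32400.
dp/dt = 0.24000 − 0.32400 = -0.08400.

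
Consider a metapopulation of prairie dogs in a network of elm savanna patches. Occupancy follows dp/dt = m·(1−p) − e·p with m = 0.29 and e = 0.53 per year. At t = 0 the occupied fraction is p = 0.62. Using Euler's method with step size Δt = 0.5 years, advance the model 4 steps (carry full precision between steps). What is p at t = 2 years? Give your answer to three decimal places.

Update rule: p ← p + [m·(1−p) − e·p]·Δt with Δt = 0.5.
step 1: Δp = -0.10920, p = 0.51080
step 2: Δp = -0.06443, p = 0.44637
step 3: Δp = -0.03801, p = 0.40836
step 4: Δp = -0.02243, p = 0.38593

0.386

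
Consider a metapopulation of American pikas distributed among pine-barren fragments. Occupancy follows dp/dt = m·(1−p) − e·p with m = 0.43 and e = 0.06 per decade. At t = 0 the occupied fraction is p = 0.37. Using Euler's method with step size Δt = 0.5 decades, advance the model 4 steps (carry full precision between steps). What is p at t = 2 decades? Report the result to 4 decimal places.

0.7126

Update rule: p ← p + [m·(1−p) − e·p]·Δt with Δt = 0.5.
p: 0.37000 → 0.49435  (Δp = +0.12435)
p: 0.49435 → 0.58823  (Δp = +0.09388)
p: 0.58823 → 0.65912  (Δp = +0.07088)
p: 0.65912 → 0.71263  (Δp = +0.05352)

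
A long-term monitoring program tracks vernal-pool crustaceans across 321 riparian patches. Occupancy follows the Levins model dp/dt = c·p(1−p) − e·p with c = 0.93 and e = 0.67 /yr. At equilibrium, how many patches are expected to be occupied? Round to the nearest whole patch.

90

p* = 1 − e/c = 1 − 0.67/0.93 = 0.2796.
Expected occupied patches = N × p* = 321 × 0.2796 = 89.74 ≈ 90.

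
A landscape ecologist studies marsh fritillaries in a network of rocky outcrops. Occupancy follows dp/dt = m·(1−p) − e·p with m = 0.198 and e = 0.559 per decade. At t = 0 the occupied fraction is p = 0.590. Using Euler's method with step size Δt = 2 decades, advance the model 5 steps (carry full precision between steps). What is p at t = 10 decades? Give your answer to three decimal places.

0.250

Update rule: p ← p + [m·(1−p) − e·p]·Δt with Δt = 2.
t = 2: p = 0.59000 + (-0.49726) = 0.09274
t = 4: p = 0.09274 + (+0.25559) = 0.34833
t = 6: p = 0.34833 + (-0.13137) = 0.21696
t = 8: p = 0.21696 + (+0.06753) = 0.28448
t = 10: p = 0.28448 + (-0.03471) = 0.24978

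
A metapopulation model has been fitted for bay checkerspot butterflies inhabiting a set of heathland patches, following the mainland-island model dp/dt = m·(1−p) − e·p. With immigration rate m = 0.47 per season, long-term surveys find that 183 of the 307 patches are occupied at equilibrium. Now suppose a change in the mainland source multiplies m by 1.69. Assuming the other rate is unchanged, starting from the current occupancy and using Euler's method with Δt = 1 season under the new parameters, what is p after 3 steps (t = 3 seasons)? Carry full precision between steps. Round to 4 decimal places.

0.7140

Observed p* = 183/307 = 0.59609.
Balance m(1−p*) = e·p* gives e = m(1−p*)/p* = 0.47×0.40391/0.59609 = 0.31847.
Starting from p₀ = 0.59609; update p ← p + (dp/dt)·Δt with the new parameters.
step 1: Δp = +0.13099, p = 0.72708
step 2: Δp = -0.01477, p = 0.71231
step 3: Δp = +0.00167, p = 0.71397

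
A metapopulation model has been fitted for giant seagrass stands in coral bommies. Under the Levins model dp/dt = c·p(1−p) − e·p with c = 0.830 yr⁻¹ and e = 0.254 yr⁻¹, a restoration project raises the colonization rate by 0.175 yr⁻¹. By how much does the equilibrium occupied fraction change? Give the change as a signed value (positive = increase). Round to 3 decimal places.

Before: p* = 1 − 0.254/0.830 = 0.6940.
After the change, c = 1.005, e = 0.254, so p* = 1 − 0.254/1.005 = 0.7473.
Δp* = 0.7473 − 0.6940 = +0.0533.

0.053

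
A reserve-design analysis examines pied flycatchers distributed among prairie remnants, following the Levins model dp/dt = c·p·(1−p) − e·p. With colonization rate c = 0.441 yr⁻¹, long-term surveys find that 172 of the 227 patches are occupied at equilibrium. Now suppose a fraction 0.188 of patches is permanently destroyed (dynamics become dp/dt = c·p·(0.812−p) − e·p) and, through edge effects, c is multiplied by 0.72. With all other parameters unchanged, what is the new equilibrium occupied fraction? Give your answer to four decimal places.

0.4755

Observed p* = 172/227 = 0.75771.
Balance c(1−p*) = e gives e = 0.441×(1 − 0.75771) = 0.10685.
New p* = 0.812 − e/c = 0.812 − 0.10685/0.31752 = 0.47549.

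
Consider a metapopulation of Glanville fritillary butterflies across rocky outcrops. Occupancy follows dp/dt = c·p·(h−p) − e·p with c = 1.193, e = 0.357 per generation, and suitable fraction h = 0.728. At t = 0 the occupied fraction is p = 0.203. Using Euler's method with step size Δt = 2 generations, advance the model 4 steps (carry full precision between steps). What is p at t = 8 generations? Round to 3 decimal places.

0.429

Update rule: p ← p + [c·p·(h−p) − e·p]·Δt with Δt = 2.
p: 0.20300 → 0.31235  (Δp = +0.10935)
p: 0.31235 → 0.39910  (Δp = +0.08675)
p: 0.39910 → 0.42734  (Δp = +0.02824)
p: 0.42734 → 0.42878  (Δp = +0.00144)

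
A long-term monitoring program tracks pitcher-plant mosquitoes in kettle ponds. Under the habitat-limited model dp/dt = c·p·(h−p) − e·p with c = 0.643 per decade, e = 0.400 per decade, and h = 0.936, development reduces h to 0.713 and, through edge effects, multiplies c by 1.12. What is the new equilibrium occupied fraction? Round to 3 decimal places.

Before: p* = h − e/c = 0.936 − 0.400/0.643 = 0.936 − 0.6221 = 0.3139.
After: c = 0.72016, e = 0.4, h = 0.713; p* = 0.713 − 0.4/0.72016 = 0.1576.

0.158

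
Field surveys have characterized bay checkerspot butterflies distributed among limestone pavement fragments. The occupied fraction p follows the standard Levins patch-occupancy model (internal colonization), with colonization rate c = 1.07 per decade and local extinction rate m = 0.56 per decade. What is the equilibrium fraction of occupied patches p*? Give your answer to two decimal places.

0.48

Setting dp/dt = 0 and dividing through by p* gives c·(1−p*) = m.
So p* = 1 − m/c = 1 − 0.56/1.07 = 1 − 0.5234 = 0.4766.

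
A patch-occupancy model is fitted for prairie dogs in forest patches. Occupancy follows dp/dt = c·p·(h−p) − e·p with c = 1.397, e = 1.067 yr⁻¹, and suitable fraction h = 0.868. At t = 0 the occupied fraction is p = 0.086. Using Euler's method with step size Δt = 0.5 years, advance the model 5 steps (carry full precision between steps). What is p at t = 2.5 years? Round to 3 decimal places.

Update rule: p ← p + [c·p·(h−p) − e·p]·Δt with Δt = 0.5.
p: 0.08600 → 0.08709  (Δp = +0.00109)
p: 0.08709 → 0.08814  (Δp = +0.00104)
p: 0.08814 → 0.08913  (Δp = +0.00099)
p: 0.08913 → 0.09007  (Δp = +0.00094)
p: 0.09007 → 0.09096  (Δp = +0.00089)

0.091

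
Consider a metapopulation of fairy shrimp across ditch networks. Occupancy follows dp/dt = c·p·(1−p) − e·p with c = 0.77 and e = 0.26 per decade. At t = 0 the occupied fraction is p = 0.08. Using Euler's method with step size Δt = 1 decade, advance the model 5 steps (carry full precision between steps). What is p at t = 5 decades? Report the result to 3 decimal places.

Update rule: p ← p + [c·p·(1−p) − e·p]·Δt with Δt = 1.
t = 1: p = 0.08000 + (+0.03587) = 0.11587
t = 2: p = 0.11587 + (+0.04876) = 0.16463
t = 3: p = 0.16463 + (+0.06309) = 0.22772
t = 4: p = 0.22772 + (+0.07621) = 0.30393
t = 5: p = 0.30393 + (+0.08388) = 0.38780

0.388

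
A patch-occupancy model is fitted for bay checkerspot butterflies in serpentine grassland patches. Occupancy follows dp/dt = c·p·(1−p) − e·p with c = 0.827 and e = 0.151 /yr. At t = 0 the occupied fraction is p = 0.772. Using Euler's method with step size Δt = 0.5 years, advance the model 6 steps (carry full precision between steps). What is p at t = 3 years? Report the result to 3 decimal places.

0.813

Update rule: p ← p + [c·p·(1−p) − e·p]·Δt with Δt = 0.5.
p: 0.77200 → 0.78650  (Δp = +0.01450)
p: 0.78650 → 0.79655  (Δp = +0.01005)
p: 0.79655 → 0.80342  (Δp = +0.00687)
p: 0.80342 → 0.80807  (Δp = +0.00465)
p: 0.80807 → 0.81119  (Δp = +0.00312)
p: 0.81119 → 0.81328  (Δp = +0.00209)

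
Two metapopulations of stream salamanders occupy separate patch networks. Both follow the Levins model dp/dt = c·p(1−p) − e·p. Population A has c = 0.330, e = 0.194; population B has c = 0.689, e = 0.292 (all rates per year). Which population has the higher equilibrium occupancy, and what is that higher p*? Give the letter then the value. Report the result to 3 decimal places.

B, 0.576

A: p*_A = 1 − 0.194/0.330 = 0.4121.
B: p*_B = 1 − 0.292/0.689 = 0.5762.
B is higher at 0.5762.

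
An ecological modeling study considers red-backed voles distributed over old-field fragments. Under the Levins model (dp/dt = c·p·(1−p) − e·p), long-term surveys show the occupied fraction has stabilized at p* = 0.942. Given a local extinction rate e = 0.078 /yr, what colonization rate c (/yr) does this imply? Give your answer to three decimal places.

At equilibrium c(1−p*) = e, so c = e/(1−p*).
c = 0.078/(1 − 0.942) = 0.078/0.0580 = 1.3448.

1.345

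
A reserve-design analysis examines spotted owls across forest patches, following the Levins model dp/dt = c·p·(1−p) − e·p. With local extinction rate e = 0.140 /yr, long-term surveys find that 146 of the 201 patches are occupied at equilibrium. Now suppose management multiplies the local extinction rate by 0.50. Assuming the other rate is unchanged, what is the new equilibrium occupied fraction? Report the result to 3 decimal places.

0.863

Observed p* = 146/201 = 0.72637.
Balance c(1−p*) = e gives c = e/(1 − 0.72637) = 0.140/0.27363 = 0.51164.
New p* = 1 − e/c = 1 − 0.07000/0.51164 = 0.86319.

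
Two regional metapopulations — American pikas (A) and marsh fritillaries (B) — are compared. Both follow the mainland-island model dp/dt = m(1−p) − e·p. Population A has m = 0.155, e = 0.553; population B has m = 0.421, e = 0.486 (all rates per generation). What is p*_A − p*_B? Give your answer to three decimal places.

-0.245

A: p*_A = m/(m+e) = 0.155/0.7080 = 0.2189.
B: p*_B = 0.421/0.9070 = 0.4642.
p*_A − p*_B = 0.2189 − 0.4642 = -0.2452.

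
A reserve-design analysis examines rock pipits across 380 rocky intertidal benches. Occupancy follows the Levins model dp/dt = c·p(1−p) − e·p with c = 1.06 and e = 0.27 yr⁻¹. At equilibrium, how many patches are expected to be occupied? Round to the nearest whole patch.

283

p* = 1 − e/c = 1 − 0.27/1.06 = 0.7453.
Expected occupied patches = N × p* = 380 × 0.7453 = 283.21 ≈ 283.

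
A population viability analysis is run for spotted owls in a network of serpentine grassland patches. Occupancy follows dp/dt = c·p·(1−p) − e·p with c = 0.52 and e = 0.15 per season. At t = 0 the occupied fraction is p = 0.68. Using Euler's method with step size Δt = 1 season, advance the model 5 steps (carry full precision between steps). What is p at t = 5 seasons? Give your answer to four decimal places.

0.7082

Update rule: p ← p + [c·p·(1−p) − e·p]·Δt with Δt = 1.
p: 0.68000 → 0.69115  (Δp = +0.01115)
p: 0.69115 → 0.69848  (Δp = +0.00733)
p: 0.69848 → 0.70322  (Δp = +0.00474)
p: 0.70322 → 0.70626  (Δp = +0.00304)
p: 0.70626 → 0.70820  (Δp = +0.00194)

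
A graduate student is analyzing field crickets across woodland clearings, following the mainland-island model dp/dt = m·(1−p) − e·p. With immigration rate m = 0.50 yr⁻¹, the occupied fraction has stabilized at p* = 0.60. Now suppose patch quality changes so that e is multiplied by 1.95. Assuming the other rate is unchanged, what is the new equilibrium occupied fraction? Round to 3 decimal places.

Balance m(1−p*) = e·p* gives e = m(1−p*)/p* = 0.50×0.40000/0.60000 = 0.33333.
New p* = m/(m+e) = 0.50000/(0.50000+0.64999) = 0.43479.

0.435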